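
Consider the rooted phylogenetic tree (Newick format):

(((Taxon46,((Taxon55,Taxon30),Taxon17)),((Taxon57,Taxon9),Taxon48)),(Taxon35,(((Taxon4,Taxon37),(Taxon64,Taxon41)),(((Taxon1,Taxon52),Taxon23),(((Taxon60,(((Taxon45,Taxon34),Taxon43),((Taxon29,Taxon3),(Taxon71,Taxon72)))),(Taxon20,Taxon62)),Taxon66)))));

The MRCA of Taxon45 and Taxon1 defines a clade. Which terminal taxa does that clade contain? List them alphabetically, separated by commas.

Taxon1, Taxon20, Taxon23, Taxon29, Taxon3, Taxon34, Taxon43, Taxon45, Taxon52, Taxon60, Taxon62, Taxon66, Taxon71, Taxon72

Tracing Taxon45: it sits inside (Taxon45,Taxon34).
Tracing Taxon1: it sits inside (Taxon1,Taxon52).
The smallest clade enclosing both is (((Taxon1,Taxon52),Taxon23),(((Taxon60,(((Taxon45,Taxon34),Taxon43),((Taxon29,Taxon3),(Taxon71,Taxon72)))),(Taxon20,Taxon62)),Taxon66)); the answer is its 14 terminal taxa in alphabetical order.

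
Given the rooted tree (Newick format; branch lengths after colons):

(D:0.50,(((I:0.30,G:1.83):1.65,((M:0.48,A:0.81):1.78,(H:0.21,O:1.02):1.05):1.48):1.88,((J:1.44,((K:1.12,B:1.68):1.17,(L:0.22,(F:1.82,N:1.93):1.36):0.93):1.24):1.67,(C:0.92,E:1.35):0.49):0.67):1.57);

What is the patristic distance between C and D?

4.15

The path runs C → … → MRCA → … → D; the MRCA is the root of the tree.
Branch lengths along that path: 0.92 + 0.49 + 0.67 + 1.57 + 0.50 = 4.15.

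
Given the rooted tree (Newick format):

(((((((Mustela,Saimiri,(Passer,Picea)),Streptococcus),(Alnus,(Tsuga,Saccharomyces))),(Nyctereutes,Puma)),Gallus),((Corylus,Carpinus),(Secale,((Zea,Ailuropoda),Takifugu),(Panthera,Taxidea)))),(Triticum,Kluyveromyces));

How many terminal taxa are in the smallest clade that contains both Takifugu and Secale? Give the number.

The MRCA of Takifugu and Secale is the node subtending (Secale,((Zea,Ailuropoda),Takifugu),(Panthera,Taxidea)).
That clade contains 6 terminal taxa: Ailuropoda, Panthera, Secale, Takifugu, Taxidea, Zea.

6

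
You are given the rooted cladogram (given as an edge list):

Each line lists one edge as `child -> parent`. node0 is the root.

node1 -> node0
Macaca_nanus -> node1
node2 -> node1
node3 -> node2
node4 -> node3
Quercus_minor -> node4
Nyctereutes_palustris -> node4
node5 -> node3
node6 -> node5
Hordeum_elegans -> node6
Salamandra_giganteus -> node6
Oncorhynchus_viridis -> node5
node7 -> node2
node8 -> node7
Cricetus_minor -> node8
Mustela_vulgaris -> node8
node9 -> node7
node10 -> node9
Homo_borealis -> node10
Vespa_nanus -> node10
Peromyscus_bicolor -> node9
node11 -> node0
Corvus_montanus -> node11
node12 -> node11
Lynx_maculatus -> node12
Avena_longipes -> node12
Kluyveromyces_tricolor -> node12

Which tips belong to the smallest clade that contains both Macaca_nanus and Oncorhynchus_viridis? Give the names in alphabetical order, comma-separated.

Cricetus_minor, Homo_borealis, Hordeum_elegans, Macaca_nanus, Mustela_vulgaris, Nyctereutes_palustris, Oncorhynchus_viridis, Peromyscus_bicolor, Quercus_minor, Salamandra_giganteus, Vespa_nanus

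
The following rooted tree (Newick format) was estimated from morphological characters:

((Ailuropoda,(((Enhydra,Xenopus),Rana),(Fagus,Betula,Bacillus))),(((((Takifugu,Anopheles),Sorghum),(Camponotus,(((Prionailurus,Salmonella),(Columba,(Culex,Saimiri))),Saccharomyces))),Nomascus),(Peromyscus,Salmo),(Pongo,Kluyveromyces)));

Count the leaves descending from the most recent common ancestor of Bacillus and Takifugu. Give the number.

22

The MRCA of Bacillus and Takifugu is the root, so the clade is the entire tree.
That clade contains 22 terminal taxa: Ailuropoda, Anopheles, Bacillus, Betula, Camponotus, Columba, Culex, Enhydra, Fagus, Kluyveromyces, Nomascus, Peromyscus, Pongo, Prionailurus, Rana, Saccharomyces, Saimiri, Salmo, Salmonella, Sorghum, Takifugu, Xenopus.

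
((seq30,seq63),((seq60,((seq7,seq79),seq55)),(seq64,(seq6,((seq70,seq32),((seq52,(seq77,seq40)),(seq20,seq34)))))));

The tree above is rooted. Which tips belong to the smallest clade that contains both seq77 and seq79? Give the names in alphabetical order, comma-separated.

seq20, seq32, seq34, seq40, seq52, seq55, seq6, seq60, seq64, seq7, seq70, seq77, seq79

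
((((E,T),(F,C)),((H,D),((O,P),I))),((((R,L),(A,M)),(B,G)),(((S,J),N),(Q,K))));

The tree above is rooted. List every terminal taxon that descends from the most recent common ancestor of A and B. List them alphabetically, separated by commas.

A, B, G, L, M, R

Tracing A: it sits inside (A,M).
Tracing B: it sits inside (B,G).
The smallest clade enclosing both is (((R,L),(A,M)),(B,G)); the answer is its 6 terminal taxa in alphabetical order.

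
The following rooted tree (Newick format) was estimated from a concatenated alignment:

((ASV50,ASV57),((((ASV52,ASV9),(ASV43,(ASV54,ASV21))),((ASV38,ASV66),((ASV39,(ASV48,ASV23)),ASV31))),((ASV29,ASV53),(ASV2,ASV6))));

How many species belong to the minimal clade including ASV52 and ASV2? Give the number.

The MRCA of ASV52 and ASV2 is the node subtending ((((ASV52,ASV9),(ASV43,(ASV54,ASV21))),((ASV38,ASV66),((ASV39,(ASV48,ASV23)),ASV31))),((ASV29,ASV53),(ASV2,ASV6))).
That clade contains 15 terminal taxa: ASV2, ASV21, ASV23, ASV29, ASV31, ASV38, ASV39, ASV43, ASV48, ASV52, ASV53, ASV54, ASV6, ASV66, ASV9.

15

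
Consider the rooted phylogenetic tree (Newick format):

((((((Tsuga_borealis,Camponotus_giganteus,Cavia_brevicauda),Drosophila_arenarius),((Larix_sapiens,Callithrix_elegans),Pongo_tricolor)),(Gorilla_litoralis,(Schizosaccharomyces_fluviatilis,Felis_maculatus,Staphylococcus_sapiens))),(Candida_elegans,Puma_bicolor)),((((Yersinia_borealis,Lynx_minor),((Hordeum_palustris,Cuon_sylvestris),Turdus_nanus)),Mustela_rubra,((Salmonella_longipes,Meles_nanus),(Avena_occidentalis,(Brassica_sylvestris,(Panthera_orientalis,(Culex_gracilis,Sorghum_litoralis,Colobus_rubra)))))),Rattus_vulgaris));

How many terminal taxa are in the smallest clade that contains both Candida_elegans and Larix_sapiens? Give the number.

The MRCA of Candida_elegans and Larix_sapiens is the node subtending (((((Tsuga_borealis,Camponotus_giganteus,Cavia_brevicauda),Drosophila_arenarius),((Larix_sapiens,Callithrix_elegans),Pongo_tricolor)),(Gorilla_litoralis,(Schizosaccharomyces_fluviatilis,Felis_maculatus,Staphylococcus_sapiens))),(Candida_elegans,Puma_bicolor)).
That clade contains 13 terminal taxa: Callithrix_elegans, Camponotus_giganteus, Candida_elegans, Cavia_brevicauda, Drosophila_arenarius, Felis_maculatus, Gorilla_litoralis, Larix_sapiens, Pongo_tricolor, Puma_bicolor, Schizosaccharomyces_fluviatilis, Staphylococcus_sapiens, Tsuga_borealis.

13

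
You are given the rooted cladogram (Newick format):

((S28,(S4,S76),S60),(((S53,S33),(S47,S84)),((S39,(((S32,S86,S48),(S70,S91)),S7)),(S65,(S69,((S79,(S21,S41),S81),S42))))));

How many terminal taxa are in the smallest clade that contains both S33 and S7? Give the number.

The MRCA of S33 and S7 is the node subtending (((S53,S33),(S47,S84)),((S39,(((S32,S86,S48),(S70,S91)),S7)),(S65,(S69,((S79,(S21,S41),S81),S42))))).
That clade contains 18 terminal taxa: S21, S32, S33, S39, S41, S42, S47, S48, S53, S65, S69, S7, S70, S79, S81, S84, S86, S91.

18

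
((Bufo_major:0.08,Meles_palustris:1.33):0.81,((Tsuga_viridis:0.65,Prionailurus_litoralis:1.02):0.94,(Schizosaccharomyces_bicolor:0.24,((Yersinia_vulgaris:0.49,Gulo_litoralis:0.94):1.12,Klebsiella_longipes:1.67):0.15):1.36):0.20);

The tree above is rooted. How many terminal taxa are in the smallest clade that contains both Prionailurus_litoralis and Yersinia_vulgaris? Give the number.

The MRCA of Prionailurus_litoralis and Yersinia_vulgaris is the node subtending ((Tsuga_viridis,Prionailurus_litoralis),(Schizosaccharomyces_bicolor,((Yersinia_vulgaris,Gulo_litoralis),Klebsiella_longipes))).
That clade contains 6 terminal taxa: Gulo_litoralis, Klebsiella_longipes, Prionailurus_litoralis, Schizosaccharomyces_bicolor, Tsuga_viridis, Yersinia_vulgaris.

6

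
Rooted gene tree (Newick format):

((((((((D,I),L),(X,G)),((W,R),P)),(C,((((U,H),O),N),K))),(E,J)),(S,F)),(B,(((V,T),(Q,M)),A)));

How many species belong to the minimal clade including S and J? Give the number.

The MRCA of S and J is the node subtending (((((((D,I),L),(X,G)),((W,R),P)),(C,((((U,H),O),N),K))),(E,J)),(S,F)).
That clade contains 18 terminal taxa: C, D, E, F, G, H, I, J, K, L, N, O, P, R, S, U, W, X.

18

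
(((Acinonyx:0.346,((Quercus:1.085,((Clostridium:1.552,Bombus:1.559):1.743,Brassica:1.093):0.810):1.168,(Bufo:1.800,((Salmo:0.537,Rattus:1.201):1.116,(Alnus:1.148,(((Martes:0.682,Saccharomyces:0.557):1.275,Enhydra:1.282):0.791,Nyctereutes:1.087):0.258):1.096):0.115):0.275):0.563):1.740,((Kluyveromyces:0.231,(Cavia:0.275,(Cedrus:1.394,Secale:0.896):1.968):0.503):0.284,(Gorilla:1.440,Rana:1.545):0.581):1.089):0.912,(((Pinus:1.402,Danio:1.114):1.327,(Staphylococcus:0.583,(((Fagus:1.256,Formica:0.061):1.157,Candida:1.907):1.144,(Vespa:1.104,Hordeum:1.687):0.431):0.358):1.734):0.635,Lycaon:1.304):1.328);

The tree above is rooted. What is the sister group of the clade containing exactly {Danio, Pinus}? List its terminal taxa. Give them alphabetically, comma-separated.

The clade containing exactly {Danio, Pinus} attaches to the tree at the node subtending ((Pinus,Danio),(Staphylococcus,(((Fagus,Formica),Candida),(Vespa,Hordeum)))).
The other lineage descending from that same node — the sister group — is (Staphylococcus,(((Fagus,Formica),Candida),(Vespa,Hordeum))); its 6 tips in alphabetical order are the answer.

Candida, Fagus, Formica, Hordeum, Staphylococcus, Vespa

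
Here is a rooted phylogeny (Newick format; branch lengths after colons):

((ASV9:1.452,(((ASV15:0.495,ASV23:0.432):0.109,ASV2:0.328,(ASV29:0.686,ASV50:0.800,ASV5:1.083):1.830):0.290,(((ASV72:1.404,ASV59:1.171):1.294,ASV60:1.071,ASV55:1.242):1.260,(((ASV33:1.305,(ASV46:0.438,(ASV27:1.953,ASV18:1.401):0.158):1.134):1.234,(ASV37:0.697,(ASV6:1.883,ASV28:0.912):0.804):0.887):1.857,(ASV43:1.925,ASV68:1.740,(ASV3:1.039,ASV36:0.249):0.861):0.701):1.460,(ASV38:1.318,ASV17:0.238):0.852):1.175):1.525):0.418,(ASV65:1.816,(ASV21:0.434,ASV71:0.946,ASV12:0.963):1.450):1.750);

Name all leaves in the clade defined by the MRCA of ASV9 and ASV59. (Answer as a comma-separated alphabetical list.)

ASV15, ASV17, ASV18, ASV2, ASV23, ASV27, ASV28, ASV29, ASV3, ASV33, ASV36, ASV37, ASV38, ASV43, ASV46, ASV5, ASV50, ASV55, ASV59, ASV6, ASV60, ASV68, ASV72, ASV9

Tracing ASV9: it sits inside (ASV9,(((ASV15,ASV23),ASV2,(ASV29,ASV50,ASV5)),(((ASV72,ASV59),ASV60,ASV55),(((ASV33,(ASV46,(ASV27,ASV18))),(ASV37,(ASV6,ASV28))),(ASV43,ASV68,(ASV3,ASV36))),(ASV38,ASV17)))).
Tracing ASV59: it sits inside (ASV72,ASV59).
The smallest clade enclosing both is (ASV9,(((ASV15,ASV23),ASV2,(ASV29,ASV50,ASV5)),(((ASV72,ASV59),ASV60,ASV55),(((ASV33,(ASV46,(ASV27,ASV18))),(ASV37,(ASV6,ASV28))),(ASV43,ASV68,(ASV3,ASV36))),(ASV38,ASV17)))); the answer is its 24 terminal taxa in alphabetical order.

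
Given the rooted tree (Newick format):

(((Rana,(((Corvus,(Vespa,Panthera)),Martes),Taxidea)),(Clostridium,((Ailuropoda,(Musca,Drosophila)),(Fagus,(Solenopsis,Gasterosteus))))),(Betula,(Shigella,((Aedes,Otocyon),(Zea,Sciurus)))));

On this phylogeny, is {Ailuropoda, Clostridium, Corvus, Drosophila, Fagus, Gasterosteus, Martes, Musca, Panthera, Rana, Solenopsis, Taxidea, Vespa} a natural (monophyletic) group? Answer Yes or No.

Yes

The most recent common ancestor of these taxa subtends ((Rana,(((Corvus,(Vespa,Panthera)),Martes),Taxidea)),(Clostridium,((Ailuropoda,(Musca,Drosophila)),(Fagus,(Solenopsis,Gasterosteus))))).
That clade has exactly 13 tips — every listed taxon and nothing else — so the group is monophyletic.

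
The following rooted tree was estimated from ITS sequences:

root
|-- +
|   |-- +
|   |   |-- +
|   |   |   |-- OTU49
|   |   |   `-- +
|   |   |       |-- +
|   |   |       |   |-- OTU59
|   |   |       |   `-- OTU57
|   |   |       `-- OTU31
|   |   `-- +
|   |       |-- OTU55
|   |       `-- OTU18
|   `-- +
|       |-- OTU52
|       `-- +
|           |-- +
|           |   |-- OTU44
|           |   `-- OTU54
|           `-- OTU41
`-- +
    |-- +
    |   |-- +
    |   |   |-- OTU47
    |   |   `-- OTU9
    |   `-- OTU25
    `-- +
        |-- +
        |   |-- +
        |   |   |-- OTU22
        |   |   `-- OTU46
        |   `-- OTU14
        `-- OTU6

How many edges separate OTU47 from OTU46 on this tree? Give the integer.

7

The MRCA of OTU47 and OTU46 is the node subtending (((OTU47,OTU9),OTU25),(((OTU22,OTU46),OTU14),OTU6)).
From OTU47 up to that node: 3 branches. From OTU46 up to the same node: 4 branches. Total: 3 + 4 = 7.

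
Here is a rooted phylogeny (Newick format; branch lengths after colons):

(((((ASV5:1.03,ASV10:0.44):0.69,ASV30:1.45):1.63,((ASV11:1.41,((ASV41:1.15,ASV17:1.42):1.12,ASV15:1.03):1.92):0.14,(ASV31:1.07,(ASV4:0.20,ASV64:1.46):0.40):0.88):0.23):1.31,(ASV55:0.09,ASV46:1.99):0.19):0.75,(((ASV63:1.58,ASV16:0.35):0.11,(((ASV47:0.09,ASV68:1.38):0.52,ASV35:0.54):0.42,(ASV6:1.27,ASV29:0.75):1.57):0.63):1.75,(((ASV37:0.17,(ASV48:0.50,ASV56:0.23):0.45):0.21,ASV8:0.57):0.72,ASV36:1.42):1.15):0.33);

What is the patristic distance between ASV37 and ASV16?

4.46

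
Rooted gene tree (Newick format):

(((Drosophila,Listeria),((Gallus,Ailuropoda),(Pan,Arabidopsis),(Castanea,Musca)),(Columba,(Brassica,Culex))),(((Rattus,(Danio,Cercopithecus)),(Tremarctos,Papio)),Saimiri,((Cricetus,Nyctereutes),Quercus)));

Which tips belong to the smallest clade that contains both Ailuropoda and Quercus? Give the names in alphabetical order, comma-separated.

Ailuropoda, Arabidopsis, Brassica, Castanea, Cercopithecus, Columba, Cricetus, Culex, Danio, Drosophila, Gallus, Listeria, Musca, Nyctereutes, Pan, Papio, Quercus, Rattus, Saimiri, Tremarctos

Tracing Ailuropoda: it sits inside (Gallus,Ailuropoda).
Tracing Quercus: it sits inside ((Cricetus,Nyctereutes),Quercus).
The smallest clade enclosing both is the whole tree (their MRCA is the root), so the answer is all 20 tips in alphabetical order.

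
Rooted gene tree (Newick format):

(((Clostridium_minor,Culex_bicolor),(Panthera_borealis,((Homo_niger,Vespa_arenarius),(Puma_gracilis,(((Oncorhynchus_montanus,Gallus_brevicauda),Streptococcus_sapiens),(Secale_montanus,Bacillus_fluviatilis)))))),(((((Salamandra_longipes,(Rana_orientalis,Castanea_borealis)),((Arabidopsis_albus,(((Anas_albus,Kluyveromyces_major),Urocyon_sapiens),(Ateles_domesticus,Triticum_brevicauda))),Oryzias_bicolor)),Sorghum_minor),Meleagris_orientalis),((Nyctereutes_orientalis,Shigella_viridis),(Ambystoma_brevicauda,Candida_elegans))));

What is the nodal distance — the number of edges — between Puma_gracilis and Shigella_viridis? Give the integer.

The MRCA of Puma_gracilis and Shigella_viridis is the root of the tree.
From Puma_gracilis up to that node: 5 branches. From Shigella_viridis up to the same node: 4 branches. Total: 5 + 4 = 9.

9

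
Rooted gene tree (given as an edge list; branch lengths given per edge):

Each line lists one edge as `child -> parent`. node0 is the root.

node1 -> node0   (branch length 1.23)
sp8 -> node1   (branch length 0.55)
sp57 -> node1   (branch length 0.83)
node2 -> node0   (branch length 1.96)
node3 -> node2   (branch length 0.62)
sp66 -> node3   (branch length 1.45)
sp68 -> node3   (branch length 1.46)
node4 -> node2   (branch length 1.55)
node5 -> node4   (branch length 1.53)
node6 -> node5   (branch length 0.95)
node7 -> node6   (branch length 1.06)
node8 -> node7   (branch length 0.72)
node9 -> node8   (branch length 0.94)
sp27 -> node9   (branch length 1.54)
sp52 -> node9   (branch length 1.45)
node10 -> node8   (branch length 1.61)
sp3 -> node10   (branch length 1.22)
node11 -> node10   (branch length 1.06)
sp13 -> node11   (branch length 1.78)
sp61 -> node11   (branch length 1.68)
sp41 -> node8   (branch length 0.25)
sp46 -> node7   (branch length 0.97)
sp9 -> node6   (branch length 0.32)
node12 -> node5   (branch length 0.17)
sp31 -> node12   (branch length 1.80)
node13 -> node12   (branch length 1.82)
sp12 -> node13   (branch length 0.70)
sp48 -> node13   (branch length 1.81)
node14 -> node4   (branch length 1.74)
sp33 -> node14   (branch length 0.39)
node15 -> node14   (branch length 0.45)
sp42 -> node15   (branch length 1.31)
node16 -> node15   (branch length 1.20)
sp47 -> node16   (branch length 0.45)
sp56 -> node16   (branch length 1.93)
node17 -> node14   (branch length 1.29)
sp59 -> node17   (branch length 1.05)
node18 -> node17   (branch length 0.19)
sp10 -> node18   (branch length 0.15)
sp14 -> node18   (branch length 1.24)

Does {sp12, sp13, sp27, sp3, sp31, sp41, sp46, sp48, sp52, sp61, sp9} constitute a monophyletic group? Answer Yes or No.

The most recent common ancestor of these taxa subtends (((((sp27,sp52),(sp3,(sp13,sp61)),sp41),sp46),sp9),(sp31,(sp12,sp48))).
That clade has exactly 11 tips — every listed taxon and nothing else — so the group is monophyletic.

Yes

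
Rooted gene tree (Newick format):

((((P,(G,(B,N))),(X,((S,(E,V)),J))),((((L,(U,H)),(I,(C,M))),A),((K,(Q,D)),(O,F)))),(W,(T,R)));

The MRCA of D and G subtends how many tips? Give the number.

21

The MRCA of D and G is the node subtending (((P,(G,(B,N))),(X,((S,(E,V)),J))),((((L,(U,H)),(I,(C,M))),A),((K,(Q,D)),(O,F)))).
That clade contains 21 terminal taxa: A, B, C, D, E, F, G, H, I, J, K, L, M, N, O, P, Q, S, U, V, X.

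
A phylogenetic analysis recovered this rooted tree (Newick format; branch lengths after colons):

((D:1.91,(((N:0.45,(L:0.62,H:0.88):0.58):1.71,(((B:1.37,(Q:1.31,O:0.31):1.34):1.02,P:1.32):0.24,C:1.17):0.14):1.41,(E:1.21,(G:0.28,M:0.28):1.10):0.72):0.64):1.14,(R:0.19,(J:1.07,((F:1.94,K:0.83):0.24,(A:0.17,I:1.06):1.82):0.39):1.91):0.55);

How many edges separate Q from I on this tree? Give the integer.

13

The MRCA of Q and I is the root of the tree.
From Q up to that node: 8 branches. From I up to the same node: 5 branches. Total: 8 + 5 = 13.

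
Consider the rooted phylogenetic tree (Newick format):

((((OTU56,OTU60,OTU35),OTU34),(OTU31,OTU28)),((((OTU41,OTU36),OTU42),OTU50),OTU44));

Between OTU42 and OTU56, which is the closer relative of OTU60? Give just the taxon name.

OTU56

The MRCA of OTU60 and OTU56 subtends (OTU56,OTU60,OTU35) (3 taxa).
The MRCA of OTU60 and OTU42 is the root, subtending the entire tree (11 taxa).
The first is nested inside the second, so OTU60 shares a more recent common ancestor with OTU56.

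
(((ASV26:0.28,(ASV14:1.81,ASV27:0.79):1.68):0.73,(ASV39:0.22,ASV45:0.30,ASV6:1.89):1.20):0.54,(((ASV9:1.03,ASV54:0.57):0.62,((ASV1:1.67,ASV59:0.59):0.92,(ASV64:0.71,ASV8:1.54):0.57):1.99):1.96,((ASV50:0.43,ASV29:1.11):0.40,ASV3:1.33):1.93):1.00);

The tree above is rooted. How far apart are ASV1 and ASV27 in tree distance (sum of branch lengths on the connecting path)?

The path runs ASV1 → … → MRCA → … → ASV27; the MRCA is the root of the tree.
Branch lengths along that path: 1.67 + 0.92 + 1.99 + 1.96 + 1.00 + 0.54 + 0.73 + 1.68 + 0.79 = 11.28.

11.28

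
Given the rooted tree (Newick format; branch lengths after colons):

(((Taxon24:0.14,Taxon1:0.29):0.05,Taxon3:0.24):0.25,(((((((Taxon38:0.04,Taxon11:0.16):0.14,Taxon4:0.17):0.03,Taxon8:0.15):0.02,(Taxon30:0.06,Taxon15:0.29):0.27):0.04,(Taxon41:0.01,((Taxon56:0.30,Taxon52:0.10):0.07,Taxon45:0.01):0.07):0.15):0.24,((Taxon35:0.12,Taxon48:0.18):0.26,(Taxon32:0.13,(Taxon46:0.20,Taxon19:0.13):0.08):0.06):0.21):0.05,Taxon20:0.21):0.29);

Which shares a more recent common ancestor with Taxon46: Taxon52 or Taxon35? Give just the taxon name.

The MRCA of Taxon46 and Taxon35 subtends ((Taxon35,Taxon48),(Taxon32,(Taxon46,Taxon19))) (5 taxa).
The MRCA of Taxon46 and Taxon52 subtends ((((((Taxon38,Taxon11),Taxon4),Taxon8),(Taxon30,Taxon15)),(Taxon41,((Taxon56,Taxon52),Taxon45))),((Taxon35,Taxon48),(Taxon32,(Taxon46,Taxon19)))) (15 taxa).
The first is nested inside the second, so Taxon46 shares a more recent common ancestor with Taxon35.

Taxon35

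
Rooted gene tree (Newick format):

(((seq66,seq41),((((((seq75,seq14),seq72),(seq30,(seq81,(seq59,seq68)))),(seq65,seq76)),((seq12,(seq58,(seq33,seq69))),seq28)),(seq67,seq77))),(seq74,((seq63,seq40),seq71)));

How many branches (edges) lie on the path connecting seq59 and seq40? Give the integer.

The MRCA of seq59 and seq40 is the root of the tree.
From seq59 up to that node: 9 branches. From seq40 up to the same node: 4 branches. Total: 9 + 4 = 13.

13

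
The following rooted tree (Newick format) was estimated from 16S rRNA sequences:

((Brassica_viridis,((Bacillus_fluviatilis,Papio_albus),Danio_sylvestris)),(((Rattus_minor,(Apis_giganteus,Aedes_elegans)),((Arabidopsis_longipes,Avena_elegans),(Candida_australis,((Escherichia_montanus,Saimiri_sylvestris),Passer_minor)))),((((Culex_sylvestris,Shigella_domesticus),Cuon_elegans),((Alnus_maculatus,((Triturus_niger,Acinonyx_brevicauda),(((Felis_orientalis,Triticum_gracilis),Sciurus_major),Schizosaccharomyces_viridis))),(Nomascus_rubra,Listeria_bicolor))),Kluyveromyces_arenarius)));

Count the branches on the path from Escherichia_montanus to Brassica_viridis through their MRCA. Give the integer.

The MRCA of Escherichia_montanus and Brassica_viridis is the root of the tree.
From Escherichia_montanus up to that node: 7 branches. From Brassica_viridis up to the same node: 2 branches. Total: 7 + 2 = 9.

9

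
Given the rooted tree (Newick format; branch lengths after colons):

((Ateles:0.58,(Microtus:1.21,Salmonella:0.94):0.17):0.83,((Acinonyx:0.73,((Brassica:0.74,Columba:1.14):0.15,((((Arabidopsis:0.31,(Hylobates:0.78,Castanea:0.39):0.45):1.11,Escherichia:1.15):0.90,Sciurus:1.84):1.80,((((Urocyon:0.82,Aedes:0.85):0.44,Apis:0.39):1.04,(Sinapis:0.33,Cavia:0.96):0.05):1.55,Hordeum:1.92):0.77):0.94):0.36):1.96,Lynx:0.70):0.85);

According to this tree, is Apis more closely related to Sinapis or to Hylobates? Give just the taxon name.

The MRCA of Apis and Sinapis subtends (((Urocyon,Aedes),Apis),(Sinapis,Cavia)) (5 taxa).
The MRCA of Apis and Hylobates subtends ((((Arabidopsis,(Hylobates,Castanea)),Escherichia),Sciurus),((((Urocyon,Aedes),Apis),(Sinapis,Cavia)),Hordeum)) (11 taxa).
The first is nested inside the second, so Apis shares a more recent common ancestor with Sinapis.

Sinapis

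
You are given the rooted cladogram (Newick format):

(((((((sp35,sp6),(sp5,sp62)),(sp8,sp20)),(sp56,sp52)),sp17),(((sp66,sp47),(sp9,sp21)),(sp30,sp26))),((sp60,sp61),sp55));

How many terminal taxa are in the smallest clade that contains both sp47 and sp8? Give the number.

15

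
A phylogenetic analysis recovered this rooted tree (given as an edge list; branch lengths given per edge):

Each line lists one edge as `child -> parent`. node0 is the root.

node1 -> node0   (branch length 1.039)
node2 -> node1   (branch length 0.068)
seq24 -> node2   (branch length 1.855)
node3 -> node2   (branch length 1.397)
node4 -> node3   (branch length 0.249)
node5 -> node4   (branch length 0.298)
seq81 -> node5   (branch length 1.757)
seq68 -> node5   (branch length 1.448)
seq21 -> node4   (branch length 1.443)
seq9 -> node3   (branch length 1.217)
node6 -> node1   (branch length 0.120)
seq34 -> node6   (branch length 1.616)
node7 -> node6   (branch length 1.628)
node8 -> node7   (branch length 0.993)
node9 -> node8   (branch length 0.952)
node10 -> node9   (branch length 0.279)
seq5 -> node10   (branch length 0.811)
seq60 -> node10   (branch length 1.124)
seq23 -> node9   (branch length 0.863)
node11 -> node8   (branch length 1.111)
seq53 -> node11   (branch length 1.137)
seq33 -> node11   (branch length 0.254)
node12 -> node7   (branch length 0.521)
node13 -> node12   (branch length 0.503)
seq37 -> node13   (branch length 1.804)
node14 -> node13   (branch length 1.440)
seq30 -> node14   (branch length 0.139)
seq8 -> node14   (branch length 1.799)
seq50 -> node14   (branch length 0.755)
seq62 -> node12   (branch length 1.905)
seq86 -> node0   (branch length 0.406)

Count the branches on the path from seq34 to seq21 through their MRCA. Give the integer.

6

The MRCA of seq34 and seq21 is the node subtending ((seq24,(((seq81,seq68),seq21),seq9)),(seq34,((((seq5,seq60),seq23),(seq53,seq33)),((seq37,(seq30,seq8,seq50)),seq62)))).
From seq34 up to that node: 2 branches. From seq21 up to the same node: 4 branches. Total: 2 + 4 = 6.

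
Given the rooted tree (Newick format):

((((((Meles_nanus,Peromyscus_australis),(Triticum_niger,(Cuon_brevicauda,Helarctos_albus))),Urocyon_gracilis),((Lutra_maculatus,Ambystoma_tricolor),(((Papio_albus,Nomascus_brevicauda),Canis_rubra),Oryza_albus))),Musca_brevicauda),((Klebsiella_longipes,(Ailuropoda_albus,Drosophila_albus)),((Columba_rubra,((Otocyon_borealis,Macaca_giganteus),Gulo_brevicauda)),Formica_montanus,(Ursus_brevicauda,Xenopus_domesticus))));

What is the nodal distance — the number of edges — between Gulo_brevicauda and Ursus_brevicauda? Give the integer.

5

The MRCA of Gulo_brevicauda and Ursus_brevicauda is the node subtending ((Columba_rubra,((Otocyon_borealis,Macaca_giganteus),Gulo_brevicauda)),Formica_montanus,(Ursus_brevicauda,Xenopus_domesticus)).
From Gulo_brevicauda up to that node: 3 branches. From Ursus_brevicauda up to the same node: 2 branches. Total: 3 + 2 = 5.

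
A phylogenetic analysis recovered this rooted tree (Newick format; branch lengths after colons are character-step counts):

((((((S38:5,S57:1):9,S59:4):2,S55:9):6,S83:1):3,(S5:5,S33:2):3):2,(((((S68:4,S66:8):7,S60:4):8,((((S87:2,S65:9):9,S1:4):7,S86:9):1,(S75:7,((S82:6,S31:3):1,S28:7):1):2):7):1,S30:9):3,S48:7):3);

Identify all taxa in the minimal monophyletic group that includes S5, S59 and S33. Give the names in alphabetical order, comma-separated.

S33, S38, S5, S55, S57, S59, S83

Tracing S5: it sits inside (S5,S33).
Tracing S59: it sits inside ((S38,S57),S59).
Tracing S33: it sits inside (S5,S33).
The smallest clade enclosing all 3 is (((((S38,S57),S59),S55),S83),(S5,S33)); the answer is its 7 terminal taxa in alphabetical order.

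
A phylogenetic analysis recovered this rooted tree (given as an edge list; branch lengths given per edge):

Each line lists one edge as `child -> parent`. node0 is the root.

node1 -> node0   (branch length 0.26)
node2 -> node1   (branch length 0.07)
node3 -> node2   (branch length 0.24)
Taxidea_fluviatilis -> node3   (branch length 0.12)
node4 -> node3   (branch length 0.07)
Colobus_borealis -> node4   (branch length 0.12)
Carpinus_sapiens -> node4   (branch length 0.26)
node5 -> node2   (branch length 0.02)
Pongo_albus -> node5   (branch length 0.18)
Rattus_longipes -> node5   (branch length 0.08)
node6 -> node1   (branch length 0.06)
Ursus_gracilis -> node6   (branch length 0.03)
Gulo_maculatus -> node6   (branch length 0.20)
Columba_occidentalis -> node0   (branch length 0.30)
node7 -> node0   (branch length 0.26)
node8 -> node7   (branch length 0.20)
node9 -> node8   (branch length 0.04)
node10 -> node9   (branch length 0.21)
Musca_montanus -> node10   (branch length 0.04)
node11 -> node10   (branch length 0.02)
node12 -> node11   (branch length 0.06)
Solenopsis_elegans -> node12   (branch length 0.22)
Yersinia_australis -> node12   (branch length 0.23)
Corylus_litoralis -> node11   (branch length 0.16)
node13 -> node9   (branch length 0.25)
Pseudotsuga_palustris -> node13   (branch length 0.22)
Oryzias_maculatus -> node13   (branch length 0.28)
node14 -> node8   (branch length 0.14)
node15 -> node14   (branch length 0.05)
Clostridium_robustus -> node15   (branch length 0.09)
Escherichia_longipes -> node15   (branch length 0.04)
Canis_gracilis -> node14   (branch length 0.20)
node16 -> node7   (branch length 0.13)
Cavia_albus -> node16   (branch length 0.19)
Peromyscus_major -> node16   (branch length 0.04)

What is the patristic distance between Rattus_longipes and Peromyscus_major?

0.86

The path runs Rattus_longipes → … → MRCA → … → Peromyscus_major; the MRCA is the root of the tree.
Branch lengths along that path: 0.08 + 0.02 + 0.07 + 0.26 + 0.26 + 0.13 + 0.04 = 0.86.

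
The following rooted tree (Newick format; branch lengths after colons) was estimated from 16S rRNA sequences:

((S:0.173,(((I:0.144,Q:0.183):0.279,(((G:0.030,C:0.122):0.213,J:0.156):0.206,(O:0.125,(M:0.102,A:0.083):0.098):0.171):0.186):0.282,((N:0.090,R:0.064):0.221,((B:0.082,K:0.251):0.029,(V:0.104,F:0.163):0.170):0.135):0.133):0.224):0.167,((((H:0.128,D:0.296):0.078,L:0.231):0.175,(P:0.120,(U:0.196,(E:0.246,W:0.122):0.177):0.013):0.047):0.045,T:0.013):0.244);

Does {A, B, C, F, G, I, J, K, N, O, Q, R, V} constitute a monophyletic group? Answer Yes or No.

No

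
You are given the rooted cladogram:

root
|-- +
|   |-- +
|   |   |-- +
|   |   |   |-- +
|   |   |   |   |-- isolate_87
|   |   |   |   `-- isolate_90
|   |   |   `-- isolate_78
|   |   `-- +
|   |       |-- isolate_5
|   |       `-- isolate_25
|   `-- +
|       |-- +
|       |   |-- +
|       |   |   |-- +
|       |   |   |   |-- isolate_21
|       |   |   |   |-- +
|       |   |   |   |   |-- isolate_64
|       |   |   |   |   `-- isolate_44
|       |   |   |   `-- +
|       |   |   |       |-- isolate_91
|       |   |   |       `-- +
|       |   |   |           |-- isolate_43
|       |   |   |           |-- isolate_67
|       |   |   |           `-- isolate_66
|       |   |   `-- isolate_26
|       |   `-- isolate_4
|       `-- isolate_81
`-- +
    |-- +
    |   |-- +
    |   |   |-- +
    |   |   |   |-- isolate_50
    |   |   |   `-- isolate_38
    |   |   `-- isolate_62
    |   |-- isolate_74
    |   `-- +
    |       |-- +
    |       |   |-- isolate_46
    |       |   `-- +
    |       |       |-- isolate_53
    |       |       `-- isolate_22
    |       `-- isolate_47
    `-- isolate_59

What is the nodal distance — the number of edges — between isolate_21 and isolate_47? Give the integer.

10

The MRCA of isolate_21 and isolate_47 is the root of the tree.
From isolate_21 up to that node: 6 branches. From isolate_47 up to the same node: 4 branches. Total: 6 + 4 = 10.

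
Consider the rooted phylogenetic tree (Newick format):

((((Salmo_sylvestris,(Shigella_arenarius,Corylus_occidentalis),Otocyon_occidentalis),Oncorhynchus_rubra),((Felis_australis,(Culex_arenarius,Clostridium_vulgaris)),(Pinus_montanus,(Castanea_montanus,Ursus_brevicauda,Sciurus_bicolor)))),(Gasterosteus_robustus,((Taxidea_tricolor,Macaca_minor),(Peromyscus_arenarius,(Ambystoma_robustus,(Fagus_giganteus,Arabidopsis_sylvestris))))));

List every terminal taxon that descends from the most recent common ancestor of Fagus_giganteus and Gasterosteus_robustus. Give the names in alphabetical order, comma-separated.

Tracing Fagus_giganteus: it sits inside (Fagus_giganteus,Arabidopsis_sylvestris).
Tracing Gasterosteus_robustus: it sits inside (Gasterosteus_robustus,((Taxidea_tricolor,Macaca_minor),(Peromyscus_arenarius,(Ambystoma_robustus,(Fagus_giganteus,Arabidopsis_sylvestris))))).
The smallest clade enclosing both is (Gasterosteus_robustus,((Taxidea_tricolor,Macaca_minor),(Peromyscus_arenarius,(Ambystoma_robustus,(Fagus_giganteus,Arabidopsis_sylvestris))))); the answer is its 7 terminal taxa in alphabetical order.

Ambystoma_robustus, Arabidopsis_sylvestris, Fagus_giganteus, Gasterosteus_robustus, Macaca_minor, Peromyscus_arenarius, Taxidea_tricolor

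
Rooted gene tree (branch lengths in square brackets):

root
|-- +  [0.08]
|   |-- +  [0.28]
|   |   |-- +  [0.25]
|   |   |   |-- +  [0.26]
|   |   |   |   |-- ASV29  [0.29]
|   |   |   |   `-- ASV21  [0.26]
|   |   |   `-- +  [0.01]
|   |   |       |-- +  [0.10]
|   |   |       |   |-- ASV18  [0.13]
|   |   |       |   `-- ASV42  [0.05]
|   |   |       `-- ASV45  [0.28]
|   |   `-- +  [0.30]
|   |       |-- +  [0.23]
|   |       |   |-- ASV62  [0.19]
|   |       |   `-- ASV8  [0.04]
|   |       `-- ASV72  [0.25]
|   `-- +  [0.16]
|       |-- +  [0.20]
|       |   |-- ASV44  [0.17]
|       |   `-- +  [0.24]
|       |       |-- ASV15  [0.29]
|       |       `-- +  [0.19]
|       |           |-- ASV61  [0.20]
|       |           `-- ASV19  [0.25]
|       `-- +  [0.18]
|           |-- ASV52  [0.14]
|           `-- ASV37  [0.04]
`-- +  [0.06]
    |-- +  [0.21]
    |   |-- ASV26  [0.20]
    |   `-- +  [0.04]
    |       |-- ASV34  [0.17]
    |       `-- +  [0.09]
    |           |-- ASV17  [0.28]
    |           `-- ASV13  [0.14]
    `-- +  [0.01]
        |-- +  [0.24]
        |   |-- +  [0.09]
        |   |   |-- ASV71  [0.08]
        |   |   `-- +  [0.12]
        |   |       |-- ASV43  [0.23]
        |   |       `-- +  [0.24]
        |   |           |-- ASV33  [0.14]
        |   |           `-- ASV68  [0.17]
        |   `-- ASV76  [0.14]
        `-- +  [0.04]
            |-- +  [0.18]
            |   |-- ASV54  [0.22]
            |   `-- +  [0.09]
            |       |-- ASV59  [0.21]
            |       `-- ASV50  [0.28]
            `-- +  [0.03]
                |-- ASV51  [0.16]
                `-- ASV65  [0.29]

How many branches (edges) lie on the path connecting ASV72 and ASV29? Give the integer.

The MRCA of ASV72 and ASV29 is the node subtending (((ASV29,ASV21),((ASV18,ASV42),ASV45)),((ASV62,ASV8),ASV72)).
From ASV72 up to that node: 2 branches. From ASV29 up to the same node: 3 branches. Total: 2 + 3 = 5.

5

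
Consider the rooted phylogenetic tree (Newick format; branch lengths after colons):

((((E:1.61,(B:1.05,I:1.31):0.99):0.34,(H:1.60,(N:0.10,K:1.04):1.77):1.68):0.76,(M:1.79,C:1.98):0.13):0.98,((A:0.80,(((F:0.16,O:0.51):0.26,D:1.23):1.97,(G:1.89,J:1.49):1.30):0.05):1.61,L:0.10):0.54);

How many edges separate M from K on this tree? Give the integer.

6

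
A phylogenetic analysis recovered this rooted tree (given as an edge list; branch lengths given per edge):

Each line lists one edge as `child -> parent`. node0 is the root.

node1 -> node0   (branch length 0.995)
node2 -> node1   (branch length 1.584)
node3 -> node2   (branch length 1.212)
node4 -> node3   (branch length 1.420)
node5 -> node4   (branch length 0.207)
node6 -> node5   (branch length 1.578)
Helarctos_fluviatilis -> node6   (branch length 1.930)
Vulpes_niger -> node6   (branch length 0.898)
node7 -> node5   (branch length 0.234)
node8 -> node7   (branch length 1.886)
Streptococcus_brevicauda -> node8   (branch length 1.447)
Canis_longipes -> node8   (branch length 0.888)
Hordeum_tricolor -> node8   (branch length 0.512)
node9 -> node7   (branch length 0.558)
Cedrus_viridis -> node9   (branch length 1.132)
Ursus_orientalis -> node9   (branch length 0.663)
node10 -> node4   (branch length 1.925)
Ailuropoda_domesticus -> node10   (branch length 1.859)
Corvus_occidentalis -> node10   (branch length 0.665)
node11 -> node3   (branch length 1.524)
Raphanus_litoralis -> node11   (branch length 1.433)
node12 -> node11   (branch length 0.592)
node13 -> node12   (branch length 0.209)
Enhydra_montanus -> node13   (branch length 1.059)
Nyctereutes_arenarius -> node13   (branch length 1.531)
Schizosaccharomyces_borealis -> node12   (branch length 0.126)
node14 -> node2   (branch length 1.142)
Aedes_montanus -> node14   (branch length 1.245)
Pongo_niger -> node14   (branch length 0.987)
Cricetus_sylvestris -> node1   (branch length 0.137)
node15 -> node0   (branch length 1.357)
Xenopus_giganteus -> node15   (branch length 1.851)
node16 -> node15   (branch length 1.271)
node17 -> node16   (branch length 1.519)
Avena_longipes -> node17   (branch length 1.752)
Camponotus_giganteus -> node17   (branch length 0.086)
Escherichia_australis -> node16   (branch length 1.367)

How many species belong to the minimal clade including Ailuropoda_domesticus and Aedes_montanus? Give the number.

The MRCA of Ailuropoda_domesticus and Aedes_montanus is the node subtending (((((Helarctos_fluviatilis,Vulpes_niger),((Streptococcus_brevicauda,Canis_longipes,Hordeum_tricolor),(Cedrus_viridis,Ursus_orientalis))),(Ailuropoda_domesticus,Corvus_occidentalis)),(Raphanus_litoralis,((Enhydra_montanus,Nyctereutes_arenarius),Schizosaccharomyces_borealis))),(Aedes_montanus,Pongo_niger)).
That clade contains 15 terminal taxa: Aedes_montanus, Ailuropoda_domesticus, Canis_longipes, Cedrus_viridis, Corvus_occidentalis, Enhydra_montanus, Helarctos_fluviatilis, Hordeum_tricolor, Nyctereutes_arenarius, Pongo_niger, Raphanus_litoralis, Schizosaccharomyces_borealis, Streptococcus_brevicauda, Ursus_orientalis, Vulpes_niger.

15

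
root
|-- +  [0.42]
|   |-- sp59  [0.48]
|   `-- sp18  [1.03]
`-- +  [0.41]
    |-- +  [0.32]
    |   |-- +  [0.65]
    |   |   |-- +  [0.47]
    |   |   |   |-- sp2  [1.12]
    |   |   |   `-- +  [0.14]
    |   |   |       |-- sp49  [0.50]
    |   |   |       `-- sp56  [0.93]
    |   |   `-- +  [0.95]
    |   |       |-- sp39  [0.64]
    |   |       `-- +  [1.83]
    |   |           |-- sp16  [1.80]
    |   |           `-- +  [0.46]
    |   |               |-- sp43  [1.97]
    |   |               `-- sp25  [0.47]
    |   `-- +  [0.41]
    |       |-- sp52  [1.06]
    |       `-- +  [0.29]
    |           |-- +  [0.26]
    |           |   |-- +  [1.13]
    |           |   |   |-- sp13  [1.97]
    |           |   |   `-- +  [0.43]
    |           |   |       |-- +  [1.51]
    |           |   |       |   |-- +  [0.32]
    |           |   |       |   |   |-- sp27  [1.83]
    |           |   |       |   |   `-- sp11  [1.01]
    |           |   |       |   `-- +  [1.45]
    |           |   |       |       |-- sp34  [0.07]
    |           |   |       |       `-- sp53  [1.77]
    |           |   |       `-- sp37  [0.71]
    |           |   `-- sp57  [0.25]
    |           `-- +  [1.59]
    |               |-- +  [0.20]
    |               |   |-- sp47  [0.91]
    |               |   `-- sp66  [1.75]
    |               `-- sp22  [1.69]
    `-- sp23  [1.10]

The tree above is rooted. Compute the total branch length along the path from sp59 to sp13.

5.69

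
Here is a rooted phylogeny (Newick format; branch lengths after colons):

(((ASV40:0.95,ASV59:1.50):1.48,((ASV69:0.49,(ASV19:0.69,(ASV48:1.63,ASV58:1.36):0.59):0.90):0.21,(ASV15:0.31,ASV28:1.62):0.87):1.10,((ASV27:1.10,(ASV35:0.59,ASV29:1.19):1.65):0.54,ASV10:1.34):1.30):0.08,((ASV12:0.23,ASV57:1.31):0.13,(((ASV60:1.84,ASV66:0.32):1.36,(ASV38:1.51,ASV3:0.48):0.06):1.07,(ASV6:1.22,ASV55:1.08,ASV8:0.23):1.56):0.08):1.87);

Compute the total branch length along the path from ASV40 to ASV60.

The path runs ASV40 → … → MRCA → … → ASV60; the MRCA is the root of the tree.
Branch lengths along that path: 0.95 + 1.48 + 0.08 + 1.87 + 0.08 + 1.07 + 1.36 + 1.84 = 8.73.

8.73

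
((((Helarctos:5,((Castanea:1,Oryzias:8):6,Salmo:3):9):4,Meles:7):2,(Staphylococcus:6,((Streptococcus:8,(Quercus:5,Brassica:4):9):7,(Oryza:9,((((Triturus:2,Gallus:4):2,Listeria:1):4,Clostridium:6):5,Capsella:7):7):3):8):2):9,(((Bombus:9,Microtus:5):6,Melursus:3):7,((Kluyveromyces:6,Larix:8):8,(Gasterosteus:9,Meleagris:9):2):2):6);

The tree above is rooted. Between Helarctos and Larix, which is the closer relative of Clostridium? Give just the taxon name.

Helarctos

The MRCA of Clostridium and Helarctos subtends (((Helarctos,((Castanea,Oryzias),Salmo)),Meles),(Staphylococcus,((Streptococcus,(Quercus,Brassica)),(Oryza,((((Triturus,Gallus),Listeria),Clostridium),Capsella))))) (15 taxa).
The MRCA of Clostridium and Larix is the root, subtending the entire tree (22 taxa).
The first is nested inside the second, so Clostridium shares a more recent common ancestor with Helarctos.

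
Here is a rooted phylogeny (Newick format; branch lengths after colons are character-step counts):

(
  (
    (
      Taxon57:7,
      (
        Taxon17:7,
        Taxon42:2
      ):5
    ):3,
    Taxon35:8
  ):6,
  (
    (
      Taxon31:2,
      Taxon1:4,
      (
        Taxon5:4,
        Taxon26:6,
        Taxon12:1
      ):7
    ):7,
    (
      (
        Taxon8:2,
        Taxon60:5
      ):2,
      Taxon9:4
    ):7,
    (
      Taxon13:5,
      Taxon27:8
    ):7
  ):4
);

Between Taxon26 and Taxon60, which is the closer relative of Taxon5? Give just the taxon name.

Taxon26

The MRCA of Taxon5 and Taxon26 subtends (Taxon5,Taxon26,Taxon12) (3 taxa).
The MRCA of Taxon5 and Taxon60 subtends ((Taxon31,Taxon1,(Taxon5,Taxon26,Taxon12)),((Taxon8,Taxon60),Taxon9),(Taxon13,Taxon27)) (10 taxa).
The first is nested inside the second, so Taxon5 shares a more recent common ancestor with Taxon26.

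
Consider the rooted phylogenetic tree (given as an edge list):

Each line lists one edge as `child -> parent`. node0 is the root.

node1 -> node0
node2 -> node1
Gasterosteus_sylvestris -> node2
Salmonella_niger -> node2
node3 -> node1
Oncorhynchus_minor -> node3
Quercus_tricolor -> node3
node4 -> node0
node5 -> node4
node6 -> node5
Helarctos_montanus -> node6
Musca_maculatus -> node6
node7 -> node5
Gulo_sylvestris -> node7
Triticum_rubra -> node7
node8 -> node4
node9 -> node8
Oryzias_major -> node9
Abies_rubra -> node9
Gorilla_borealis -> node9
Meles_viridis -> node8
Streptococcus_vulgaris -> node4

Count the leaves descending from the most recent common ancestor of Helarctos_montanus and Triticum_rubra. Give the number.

The MRCA of Helarctos_montanus and Triticum_rubra is the node subtending ((Helarctos_montanus,Musca_maculatus),(Gulo_sylvestris,Triticum_rubra)).
That clade contains 4 terminal taxa: Gulo_sylvestris, Helarctos_montanus, Musca_maculatus, Triticum_rubra.

4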